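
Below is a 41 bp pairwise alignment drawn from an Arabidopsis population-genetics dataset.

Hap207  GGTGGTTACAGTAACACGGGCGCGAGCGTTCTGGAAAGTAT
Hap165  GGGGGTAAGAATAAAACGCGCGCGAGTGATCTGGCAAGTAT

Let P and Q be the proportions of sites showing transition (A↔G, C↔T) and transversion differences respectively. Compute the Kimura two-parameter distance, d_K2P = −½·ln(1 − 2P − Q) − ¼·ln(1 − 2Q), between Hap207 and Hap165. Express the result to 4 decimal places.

0.2606

Differing sites — 3:T/G (Tv); 7:T/A (Tv); 9:C/G (Tv); 11:G/A (Ti); 15:C/A (Tv); 19:G/C (Tv); 27:C/T (Ti); 29:T/A (Tv); 35:A/C (Tv).
Of the 9 differences, 2 transitions and 7 transversions over 41 sites: P = 2/41 = 0.048780, Q = 7/41 = 0.170732.
d = −0.5·ln(0.731708) − 0.25·ln(0.658536) = −0.5·(-0.312374) − 0.25·(-0.417736) = 0.2606.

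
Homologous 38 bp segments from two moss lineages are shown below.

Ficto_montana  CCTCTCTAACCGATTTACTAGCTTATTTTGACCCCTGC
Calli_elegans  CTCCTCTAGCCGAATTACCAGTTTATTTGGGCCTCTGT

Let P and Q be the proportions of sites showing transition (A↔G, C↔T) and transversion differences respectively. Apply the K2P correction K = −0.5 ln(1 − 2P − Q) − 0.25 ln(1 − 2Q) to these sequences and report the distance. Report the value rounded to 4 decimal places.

The sequences differ at positions 2 (C/T, transition), 3 (T/C, transition), 9 (A/G, transition), 14 (T/A, transversion), 19 (T/C, transition), 22 (C/T, transition), 29 (T/G, transversion), 31 (A/G, transition), 34 (C/T, transition), 38 (C/T, transition).
Of the 10 differences, 8 transitions and 2 transversions over 38 sites: P = 8/38 = 0.210526, Q = 2/38 = 0.052632.
d = −0.5·ln(0.526316) − 0.25·ln(0.894736) = −0.5·(-0.641853) − 0.25·(-0.111227) = 0.3487.

0.3487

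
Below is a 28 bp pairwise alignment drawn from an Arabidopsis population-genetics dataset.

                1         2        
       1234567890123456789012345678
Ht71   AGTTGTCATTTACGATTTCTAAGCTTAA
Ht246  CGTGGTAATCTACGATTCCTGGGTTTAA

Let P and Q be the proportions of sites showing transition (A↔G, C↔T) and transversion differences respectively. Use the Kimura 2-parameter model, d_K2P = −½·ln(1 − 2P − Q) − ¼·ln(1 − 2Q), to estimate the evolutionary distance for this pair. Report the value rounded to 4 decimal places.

0.3724

The sequences differ at positions 1 (A/C, transversion), 4 (T/G, transversion), 7 (C/A, transversion), 10 (T/C, transition), 18 (T/C, transition), 21 (A/G, transition), 22 (A/G, transition), 24 (C/T, transition).
Of the 8 differences, 5 transitions and 3 transversions over 28 sites: P = 5/28 = 0.178571, Q = 3/28 = 0.107143.
d = −0.5·ln(0.535715) − 0.25·ln(0.785714) = −0.5·(-0.624153) − 0.25·(-0.241162) = 0.3724.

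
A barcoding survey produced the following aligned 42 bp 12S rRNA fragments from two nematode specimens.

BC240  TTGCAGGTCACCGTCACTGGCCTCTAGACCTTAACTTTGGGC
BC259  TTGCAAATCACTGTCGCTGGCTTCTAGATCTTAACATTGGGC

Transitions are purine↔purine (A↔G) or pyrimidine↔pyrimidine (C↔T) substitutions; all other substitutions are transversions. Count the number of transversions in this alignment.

The sequences differ at positions 6 (G/A, transition), 7 (G/A, transition), 12 (C/T, transition), 16 (A/G, transition), 22 (C/T, transition), 29 (C/T, transition), 36 (T/A, transversion).
Of the 7 differences, 6 transitions and 1 transversion, so the answer is 1.

1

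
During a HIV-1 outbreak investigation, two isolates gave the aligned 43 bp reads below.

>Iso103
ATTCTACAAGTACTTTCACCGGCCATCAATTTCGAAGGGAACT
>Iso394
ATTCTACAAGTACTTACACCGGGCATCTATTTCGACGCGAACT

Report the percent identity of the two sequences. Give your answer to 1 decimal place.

88.4%

The sequences differ at positions 16 (T/A), 23 (C/G), 28 (A/T), 36 (A/C), 38 (G/C).
38 of the 43 sites match, so the percent identity is 38/43 × 100 = 88.4%.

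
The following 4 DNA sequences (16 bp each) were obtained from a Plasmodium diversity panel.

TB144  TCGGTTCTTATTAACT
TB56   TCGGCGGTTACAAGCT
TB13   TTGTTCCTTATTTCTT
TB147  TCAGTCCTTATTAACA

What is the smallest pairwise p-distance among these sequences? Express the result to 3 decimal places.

Pairwise Hamming distances:
  TB144 vs TB56: 6
  TB144 vs TB13: 6
  TB144 vs TB147: 3
  TB56 vs TB13: 10
  TB56 vs TB147: 8
  TB13 vs TB147: 7
The smallest is 3 mismatches, between TB144 and TB147; p = 3/16 = 0.188.

0.188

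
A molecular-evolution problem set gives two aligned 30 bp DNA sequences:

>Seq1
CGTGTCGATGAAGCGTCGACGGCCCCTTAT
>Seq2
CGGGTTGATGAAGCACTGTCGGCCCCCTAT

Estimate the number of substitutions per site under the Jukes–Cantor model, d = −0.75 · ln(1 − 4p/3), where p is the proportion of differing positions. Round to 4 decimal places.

Mismatches occur at site 3 (T/G), site 6 (C/T), site 15 (G/A), site 16 (T/C), site 17 (C/T), site 19 (A/T), site 27 (T/C).
p = 7/30 = 0.233333.
d = −0.75 · ln(1 − (4/3)·0.233333) = −0.75 · ln(0.688889) = −0.75 · (-0.372675) = 0.2795.

0.2795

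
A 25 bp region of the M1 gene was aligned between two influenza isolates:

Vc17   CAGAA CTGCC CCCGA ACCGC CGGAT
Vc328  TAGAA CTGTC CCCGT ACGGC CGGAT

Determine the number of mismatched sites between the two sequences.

4

Mismatches occur at site 1 (C/T), site 9 (C/T), site 15 (A/T), site 18 (C/G).
That gives 4 mismatches out of 25 aligned sites, so the Hamming distance is 4.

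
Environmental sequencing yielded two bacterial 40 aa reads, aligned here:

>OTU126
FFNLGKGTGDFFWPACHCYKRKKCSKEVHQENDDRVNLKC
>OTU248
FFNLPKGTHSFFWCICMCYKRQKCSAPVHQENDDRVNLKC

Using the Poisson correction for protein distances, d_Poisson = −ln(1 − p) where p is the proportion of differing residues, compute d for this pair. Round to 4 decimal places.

Mismatches occur at site 5 (G↔P), site 9 (G↔H), site 10 (D↔S), site 14 (P↔C), site 15 (A↔I), site 17 (H↔M), site 22 (K↔Q), site 26 (K↔A), site 27 (E↔P).
p = 9/40 = 0.225000.
d = −ln(1 − 0.225000) = −ln(0.775000) = 0.2549.

0.2549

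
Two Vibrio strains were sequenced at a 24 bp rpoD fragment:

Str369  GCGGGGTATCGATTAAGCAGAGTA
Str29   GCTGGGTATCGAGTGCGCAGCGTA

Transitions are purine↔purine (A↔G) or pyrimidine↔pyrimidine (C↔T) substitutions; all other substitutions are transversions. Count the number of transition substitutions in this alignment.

Differing sites — 3:G/T (Tv); 13:T/G (Tv); 15:A/G (Ti); 16:A/C (Tv); 21:A/C (Tv).
Of the 5 differences, 1 transition and 4 transversions, so the answer is 1.

1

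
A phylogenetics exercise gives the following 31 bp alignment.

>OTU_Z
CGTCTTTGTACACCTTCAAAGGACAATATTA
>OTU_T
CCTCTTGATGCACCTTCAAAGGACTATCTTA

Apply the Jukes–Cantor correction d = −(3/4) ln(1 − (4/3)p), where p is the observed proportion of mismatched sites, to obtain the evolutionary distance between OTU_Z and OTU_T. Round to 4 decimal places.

0.2239

Mismatches occur at site 2 (G→C), site 7 (T→G), site 8 (G→A), site 10 (A→G), site 25 (A→T), site 28 (A→C).
p = 6/31 = 0.193548.
d = −0.75 · ln(1 − (4/3)·0.193548) = −0.75 · ln(0.741936) = −0.75 · (-0.298492) = 0.2239.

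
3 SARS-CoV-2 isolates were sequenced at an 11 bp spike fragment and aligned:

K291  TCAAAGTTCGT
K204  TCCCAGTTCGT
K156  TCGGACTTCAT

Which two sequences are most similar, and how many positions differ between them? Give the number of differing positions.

2

Pairwise Hamming distances:
  K291 vs K204: 2
  K291 vs K156: 4
  K204 vs K156: 4
The smallest is 2, between K291 and K204.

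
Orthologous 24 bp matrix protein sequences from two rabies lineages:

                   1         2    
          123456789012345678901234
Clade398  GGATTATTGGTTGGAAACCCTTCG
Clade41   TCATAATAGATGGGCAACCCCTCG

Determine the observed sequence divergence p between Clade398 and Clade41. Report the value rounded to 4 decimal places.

0.3333

The sequences differ at positions 1 (G/T), 2 (G/C), 5 (T/A), 8 (T/A), 10 (G/A), 12 (T/G), 15 (A/C), 21 (T/C).
There are 8 differences over 24 sites, so p = 8/24 = 0.3333.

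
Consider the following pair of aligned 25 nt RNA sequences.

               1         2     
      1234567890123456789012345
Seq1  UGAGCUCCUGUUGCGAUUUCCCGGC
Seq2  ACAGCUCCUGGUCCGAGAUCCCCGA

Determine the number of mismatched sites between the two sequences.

The sequences differ at positions 1 (U/A), 2 (G/C), 11 (U/G), 13 (G/C), 17 (U/G), 18 (U/A), 23 (G/C), 25 (C/A).
That gives 8 mismatches out of 25 aligned sites, so the Hamming distance is 8.

8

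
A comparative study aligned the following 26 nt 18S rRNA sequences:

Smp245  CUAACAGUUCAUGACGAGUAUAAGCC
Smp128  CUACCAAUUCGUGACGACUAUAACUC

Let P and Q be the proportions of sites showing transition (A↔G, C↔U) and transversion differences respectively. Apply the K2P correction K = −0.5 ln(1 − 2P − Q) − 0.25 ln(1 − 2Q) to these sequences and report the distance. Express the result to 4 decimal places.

0.2780

Mismatches occur at site 4 (A↔C, transversion), site 7 (G↔A, transition), site 11 (A↔G, transition), site 18 (G↔C, transversion), site 24 (G↔C, transversion), site 25 (C↔U, transition).
Of the 6 differences, 3 transitions and 3 transversions over 26 sites: P = 3/26 = 0.115385, Q = 3/26 = 0.115385.
d = −0.5·ln(0.653845) − 0.25·ln(0.769230) = −0.5·(-0.424885) − 0.25·(-0.262365) = 0.2780.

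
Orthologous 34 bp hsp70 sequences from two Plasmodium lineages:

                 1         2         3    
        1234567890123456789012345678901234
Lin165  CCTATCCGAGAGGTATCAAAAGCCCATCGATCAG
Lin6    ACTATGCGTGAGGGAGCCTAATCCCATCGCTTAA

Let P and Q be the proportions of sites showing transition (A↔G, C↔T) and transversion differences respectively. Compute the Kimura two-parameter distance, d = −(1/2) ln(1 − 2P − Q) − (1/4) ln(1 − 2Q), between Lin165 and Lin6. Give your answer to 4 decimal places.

Differing sites — 1:C/A (Tv); 6:C/G (Tv); 9:A/T (Tv); 14:T/G (Tv); 16:T/G (Tv); 18:A/C (Tv); 19:A/T (Tv); 22:G/T (Tv); 30:A/C (Tv); 32:C/T (Ti); 34:G/A (Ti).
Of the 11 differences, 2 transitions and 9 transversions over 34 sites: P = 2/34 = 0.058824, Q = 9/34 = 0.264706.
d = −0.5·ln(0.617646) − 0.25·ln(0.470588) = −0.5·(-0.481840) − 0.25·(-0.753772) = 0.4294.

0.4294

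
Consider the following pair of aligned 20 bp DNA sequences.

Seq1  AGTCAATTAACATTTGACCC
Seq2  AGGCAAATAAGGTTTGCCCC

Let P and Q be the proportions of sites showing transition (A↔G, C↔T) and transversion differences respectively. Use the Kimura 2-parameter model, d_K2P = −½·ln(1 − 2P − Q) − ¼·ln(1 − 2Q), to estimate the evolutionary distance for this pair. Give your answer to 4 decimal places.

The sequences differ at positions 3 (T/G, transversion), 7 (T/A, transversion), 11 (C/G, transversion), 12 (A/G, transition), 17 (A/C, transversion).
Of the 5 differences, 1 transition and 4 transversions over 20 sites: P = 1/20 = 0.050000, Q = 4/20 = 0.200000.
d = −0.5·ln(0.700000) − 0.25·ln(0.600000) = −0.5·(-0.356675) − 0.25·(-0.510826) = 0.3060.

0.3060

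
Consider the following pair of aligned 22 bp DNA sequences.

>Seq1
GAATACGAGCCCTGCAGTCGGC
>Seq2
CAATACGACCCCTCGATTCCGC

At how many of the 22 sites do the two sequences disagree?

Mismatches occur at site 1 (G→C), site 9 (G→C), site 14 (G→C), site 15 (C→G), site 17 (G→T), site 20 (G→C).
That gives 6 mismatches out of 22 aligned sites, so the Hamming distance is 6.

6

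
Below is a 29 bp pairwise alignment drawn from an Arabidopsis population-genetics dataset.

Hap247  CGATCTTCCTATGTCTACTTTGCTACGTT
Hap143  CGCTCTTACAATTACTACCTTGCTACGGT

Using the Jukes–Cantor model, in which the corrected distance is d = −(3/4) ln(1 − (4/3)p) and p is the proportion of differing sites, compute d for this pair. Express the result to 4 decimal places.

Mismatches occur at site 3 (A/C), site 8 (C/A), site 10 (T/A), site 13 (G/T), site 14 (T/A), site 19 (T/C), site 28 (T/G).
p = 7/29 = 0.241379.
d = −0.75 · ln(1 − (4/3)·0.241379) = −0.75 · ln(0.678161) = −0.75 · (-0.388371) = 0.2913.

0.2913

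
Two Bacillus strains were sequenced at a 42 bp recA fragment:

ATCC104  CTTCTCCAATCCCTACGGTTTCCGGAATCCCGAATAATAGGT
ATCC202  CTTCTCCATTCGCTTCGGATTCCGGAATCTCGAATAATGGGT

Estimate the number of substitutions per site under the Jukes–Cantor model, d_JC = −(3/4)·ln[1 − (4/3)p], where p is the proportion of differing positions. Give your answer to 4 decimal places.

The sequences differ at positions 9 (A/T), 12 (C/G), 15 (A/T), 19 (T/A), 30 (C/T), 39 (A/G).
p = 6/42 = 0.142857.
d = −0.75 · ln(1 − (4/3)·0.142857) = −0.75 · ln(0.809524) = −0.75 · (-0.211309) = 0.1585.

0.1585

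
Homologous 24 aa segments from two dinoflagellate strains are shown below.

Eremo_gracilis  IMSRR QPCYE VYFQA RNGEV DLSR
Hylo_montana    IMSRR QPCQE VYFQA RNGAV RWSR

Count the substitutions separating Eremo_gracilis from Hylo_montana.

4

The sequences differ at positions 9 (Y/Q), 19 (E/A), 21 (D/R), 22 (L/W).
That gives 4 mismatches out of 24 aligned sites, so the Hamming distance is 4.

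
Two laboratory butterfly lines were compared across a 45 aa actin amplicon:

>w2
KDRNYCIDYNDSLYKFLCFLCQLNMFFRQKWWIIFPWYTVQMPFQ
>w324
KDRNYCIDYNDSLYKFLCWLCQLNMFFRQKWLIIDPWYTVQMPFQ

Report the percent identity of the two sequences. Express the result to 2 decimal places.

93.33%

Mismatches occur at site 19 (F↔W), site 32 (W↔L), site 35 (F↔D).
42 of the 45 sites match, so the percent identity is 42/45 × 100 = 93.33%.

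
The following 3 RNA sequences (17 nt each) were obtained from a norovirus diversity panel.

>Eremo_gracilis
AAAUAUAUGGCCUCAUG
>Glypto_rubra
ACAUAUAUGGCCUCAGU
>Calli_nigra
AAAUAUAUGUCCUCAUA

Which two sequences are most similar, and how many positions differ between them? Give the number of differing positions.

Pairwise Hamming distances:
  Eremo_gracilis vs Glypto_rubra: 3
  Eremo_gracilis vs Calli_nigra: 2
  Glypto_rubra vs Calli_nigra: 4
The smallest is 2, between Eremo_gracilis and Calli_nigra.

2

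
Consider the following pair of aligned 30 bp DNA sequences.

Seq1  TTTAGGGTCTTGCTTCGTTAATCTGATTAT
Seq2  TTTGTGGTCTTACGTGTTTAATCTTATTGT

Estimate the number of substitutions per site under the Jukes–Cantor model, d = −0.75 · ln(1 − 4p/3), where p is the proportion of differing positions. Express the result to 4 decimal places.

The sequences differ at positions 4 (A/G), 5 (G/T), 12 (G/A), 14 (T/G), 16 (C/G), 17 (G/T), 25 (G/T), 29 (A/G).
p = 8/30 = 0.266667.
d = −0.75 · ln(1 − (4/3)·0.266667) = −0.75 · ln(0.644444) = −0.75 · (-0.439367) = 0.3295.

0.3295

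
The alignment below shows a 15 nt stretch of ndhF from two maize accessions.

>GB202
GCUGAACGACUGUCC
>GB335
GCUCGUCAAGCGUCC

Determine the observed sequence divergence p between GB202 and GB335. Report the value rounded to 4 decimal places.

0.4000

Mismatches occur at site 4 (G↔C), site 5 (A↔G), site 6 (A↔U), site 8 (G↔A), site 10 (C↔G), site 11 (U↔C).
There are 6 differences over 15 sites, so p = 6/15 = 0.4000.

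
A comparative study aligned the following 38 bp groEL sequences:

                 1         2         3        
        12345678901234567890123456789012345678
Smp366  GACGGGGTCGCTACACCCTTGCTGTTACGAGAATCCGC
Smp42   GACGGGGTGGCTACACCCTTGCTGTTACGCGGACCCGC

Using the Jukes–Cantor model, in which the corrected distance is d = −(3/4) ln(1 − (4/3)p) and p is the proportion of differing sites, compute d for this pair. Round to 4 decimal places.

0.1134

Differing sites — 9:C/G; 30:A/C; 32:A/G; 34:T/C.
p = 4/38 = 0.105263.
d = −0.75 · ln(1 − (4/3)·0.105263) = −0.75 · ln(0.859649) = −0.75 · (-0.151231) = 0.1134.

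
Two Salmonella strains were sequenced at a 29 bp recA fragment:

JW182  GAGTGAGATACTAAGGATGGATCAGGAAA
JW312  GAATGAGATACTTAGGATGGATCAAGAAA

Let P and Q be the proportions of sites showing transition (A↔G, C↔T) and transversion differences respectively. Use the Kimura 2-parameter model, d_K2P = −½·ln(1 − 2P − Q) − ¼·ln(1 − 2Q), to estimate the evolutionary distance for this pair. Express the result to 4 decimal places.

0.1125

Differing sites — 3:G/A (Ti); 13:A/T (Tv); 25:G/A (Ti).
Of the 3 differences, 2 transitions and 1 transversion over 29 sites: P = 2/29 = 0.068966, Q = 1/29 = 0.034483.
d = −0.5·ln(0.827585) − 0.25·ln(0.931034) = −0.5·(-0.189243) − 0.25·(-0.071459) = 0.1125.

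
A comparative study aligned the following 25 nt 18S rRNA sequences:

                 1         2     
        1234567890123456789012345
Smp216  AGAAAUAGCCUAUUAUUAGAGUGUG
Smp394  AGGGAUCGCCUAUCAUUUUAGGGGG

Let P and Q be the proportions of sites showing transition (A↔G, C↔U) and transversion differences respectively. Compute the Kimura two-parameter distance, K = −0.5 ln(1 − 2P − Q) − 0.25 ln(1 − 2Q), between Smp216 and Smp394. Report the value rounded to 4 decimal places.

0.4176

The sequences differ at positions 3 (A/G, transition), 4 (A/G, transition), 7 (A/C, transversion), 14 (U/C, transition), 18 (A/U, transversion), 19 (G/U, transversion), 22 (U/G, transversion), 24 (U/G, transversion).
Of the 8 differences, 3 transitions and 5 transversions over 25 sites: P = 3/25 = 0.120000, Q = 5/25 = 0.200000.
d = −0.5·ln(0.560000) − 0.25·ln(0.600000) = −0.5·(-0.579818) − 0.25·(-0.510826) = 0.4176.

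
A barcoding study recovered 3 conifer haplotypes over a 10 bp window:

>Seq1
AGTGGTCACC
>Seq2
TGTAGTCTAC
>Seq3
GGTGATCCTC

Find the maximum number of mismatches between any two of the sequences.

Pairwise Hamming distances:
  Seq1 vs Seq2: 4
  Seq1 vs Seq3: 4
  Seq2 vs Seq3: 5
The largest is 5, between Seq2 and Seq3.

5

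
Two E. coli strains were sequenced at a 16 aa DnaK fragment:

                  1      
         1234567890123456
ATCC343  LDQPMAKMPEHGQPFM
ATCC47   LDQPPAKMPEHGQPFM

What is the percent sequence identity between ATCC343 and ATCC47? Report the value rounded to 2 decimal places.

93.75%

Differing sites — 5:M/P.
15 of the 16 sites match, so the percent identity is 15/16 × 100 = 93.75%.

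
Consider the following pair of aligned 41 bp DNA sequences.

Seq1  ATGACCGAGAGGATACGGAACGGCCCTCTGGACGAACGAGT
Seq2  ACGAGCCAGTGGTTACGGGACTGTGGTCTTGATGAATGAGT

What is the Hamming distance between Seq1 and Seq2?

13

Differing sites — 2:T/C; 5:C/G; 7:G/C; 10:A/T; 13:A/T; 19:A/G; 22:G/T; 24:C/T; 25:C/G; 26:C/G; 30:G/T; 33:C/T; 37:C/T.
That gives 13 mismatches out of 41 aligned sites, so the Hamming distance is 13.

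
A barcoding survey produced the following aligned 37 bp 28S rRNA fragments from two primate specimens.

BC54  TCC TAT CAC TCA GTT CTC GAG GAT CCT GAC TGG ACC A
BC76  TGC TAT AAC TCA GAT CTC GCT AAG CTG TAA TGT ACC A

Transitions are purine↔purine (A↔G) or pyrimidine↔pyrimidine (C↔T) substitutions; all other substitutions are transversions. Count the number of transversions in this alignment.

10

Differing sites — 2:C/G (Tv); 7:C/A (Tv); 14:T/A (Tv); 20:A/C (Tv); 21:G/T (Tv); 22:G/A (Ti); 24:T/G (Tv); 26:C/T (Ti); 27:T/G (Tv); 28:G/T (Tv); 30:C/A (Tv); 33:G/T (Tv).
Of the 12 differences, 2 transitions and 10 transversions, so the answer is 10.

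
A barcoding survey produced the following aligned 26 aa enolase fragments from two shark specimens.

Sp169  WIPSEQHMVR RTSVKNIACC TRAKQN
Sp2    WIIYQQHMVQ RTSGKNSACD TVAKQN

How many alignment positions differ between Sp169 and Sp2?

Differing sites — 3:P/I; 4:S/Y; 5:E/Q; 10:R/Q; 14:V/G; 17:I/S; 20:C/D; 22:R/V.
That gives 8 mismatches out of 26 aligned sites, so the Hamming distance is 8.

8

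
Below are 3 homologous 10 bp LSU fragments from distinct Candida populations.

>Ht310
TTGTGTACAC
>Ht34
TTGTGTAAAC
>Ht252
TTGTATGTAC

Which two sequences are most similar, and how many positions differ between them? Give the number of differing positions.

1

Pairwise Hamming distances:
  Ht310 vs Ht34: 1
  Ht310 vs Ht252: 3
  Ht34 vs Ht252: 3
The smallest is 1, between Ht310 and Ht34.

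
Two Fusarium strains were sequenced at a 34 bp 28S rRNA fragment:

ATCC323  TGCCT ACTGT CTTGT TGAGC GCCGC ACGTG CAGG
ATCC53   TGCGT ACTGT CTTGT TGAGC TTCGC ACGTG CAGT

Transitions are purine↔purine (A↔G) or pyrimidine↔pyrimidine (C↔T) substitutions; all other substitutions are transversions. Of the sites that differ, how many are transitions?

Differing sites — 4:C/G (Tv); 21:G/T (Tv); 22:C/T (Ti); 34:G/T (Tv).
Of the 4 differences, 1 transition and 3 transversions, so the answer is 1.

1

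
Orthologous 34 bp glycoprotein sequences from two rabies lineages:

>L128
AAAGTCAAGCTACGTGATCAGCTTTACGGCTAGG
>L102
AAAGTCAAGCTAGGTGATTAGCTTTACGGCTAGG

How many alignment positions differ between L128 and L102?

The sequences differ at positions 13 (C/G), 19 (C/T).
That gives 2 mismatches out of 34 aligned sites, so the Hamming distance is 2.

2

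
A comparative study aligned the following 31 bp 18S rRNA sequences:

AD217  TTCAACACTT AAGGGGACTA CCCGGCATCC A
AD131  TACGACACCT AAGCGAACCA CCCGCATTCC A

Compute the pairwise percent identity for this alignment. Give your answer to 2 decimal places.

Mismatches occur at site 2 (T↔A), site 4 (A↔G), site 9 (T↔C), site 14 (G↔C), site 16 (G↔A), site 19 (T↔C), site 25 (G↔C), site 26 (C↔A), site 27 (A↔T).
22 of the 31 sites match, so the percent identity is 22/31 × 100 = 70.97%.

70.97%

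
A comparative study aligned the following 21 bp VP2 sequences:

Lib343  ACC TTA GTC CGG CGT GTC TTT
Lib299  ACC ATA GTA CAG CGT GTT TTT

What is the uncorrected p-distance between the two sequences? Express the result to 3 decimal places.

The sequences differ at positions 4 (T/A), 9 (C/A), 11 (G/A), 18 (C/T).
There are 4 differences over 21 sites, so p = 4/21 = 0.190.

0.190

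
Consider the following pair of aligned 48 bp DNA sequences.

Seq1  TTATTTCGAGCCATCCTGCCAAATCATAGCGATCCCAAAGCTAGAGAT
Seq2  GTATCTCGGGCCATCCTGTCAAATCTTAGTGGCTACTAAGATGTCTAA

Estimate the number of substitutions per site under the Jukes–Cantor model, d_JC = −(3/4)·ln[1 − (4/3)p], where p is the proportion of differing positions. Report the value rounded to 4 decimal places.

The sequences differ at positions 1 (T/G), 5 (T/C), 9 (A/G), 19 (C/T), 26 (A/T), 30 (C/T), 32 (A/G), 33 (T/C), 34 (C/T), 35 (C/A), 37 (A/T), 41 (C/A), 43 (A/G), 44 (G/T), 45 (A/C), 46 (G/T), 48 (T/A).
p = 17/48 = 0.354167.
d = −0.75 · ln(1 − (4/3)·0.354167) = −0.75 · ln(0.527777) = −0.75 · (-0.639081) = 0.4793.

0.4793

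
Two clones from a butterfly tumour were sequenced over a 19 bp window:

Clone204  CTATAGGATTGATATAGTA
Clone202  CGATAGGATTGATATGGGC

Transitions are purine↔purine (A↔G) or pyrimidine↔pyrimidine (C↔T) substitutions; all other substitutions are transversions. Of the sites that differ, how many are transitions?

Differing sites — 2:T/G (Tv); 16:A/G (Ti); 18:T/G (Tv); 19:A/C (Tv).
Of the 4 differences, 1 transition and 3 transversions, so the answer is 1.

1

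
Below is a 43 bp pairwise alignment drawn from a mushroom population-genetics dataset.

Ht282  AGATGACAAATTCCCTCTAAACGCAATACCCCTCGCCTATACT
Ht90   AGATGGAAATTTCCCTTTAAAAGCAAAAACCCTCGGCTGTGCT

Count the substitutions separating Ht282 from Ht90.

10

Differing sites — 6:A/G; 7:C/A; 10:A/T; 17:C/T; 22:C/A; 27:T/A; 29:C/A; 36:C/G; 39:A/G; 41:A/G.
That gives 10 mismatches out of 43 aligned sites, so the Hamming distance is 10.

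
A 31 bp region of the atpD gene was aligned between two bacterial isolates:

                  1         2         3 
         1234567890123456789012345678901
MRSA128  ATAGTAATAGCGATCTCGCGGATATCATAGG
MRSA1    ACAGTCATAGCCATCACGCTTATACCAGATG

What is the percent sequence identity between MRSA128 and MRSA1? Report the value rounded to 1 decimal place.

The sequences differ at positions 2 (T/C), 6 (A/C), 12 (G/C), 16 (T/A), 20 (G/T), 21 (G/T), 25 (T/C), 28 (T/G), 30 (G/T).
22 of the 31 sites match, so the percent identity is 22/31 × 100 = 71.0%.

71.0%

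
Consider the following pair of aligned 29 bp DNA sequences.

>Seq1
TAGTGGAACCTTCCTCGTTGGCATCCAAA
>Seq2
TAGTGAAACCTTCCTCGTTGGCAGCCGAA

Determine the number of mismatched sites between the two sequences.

Differing sites — 6:G/A; 24:T/G; 27:A/G.
That gives 3 mismatches out of 29 aligned sites, so the Hamming distance is 3.

3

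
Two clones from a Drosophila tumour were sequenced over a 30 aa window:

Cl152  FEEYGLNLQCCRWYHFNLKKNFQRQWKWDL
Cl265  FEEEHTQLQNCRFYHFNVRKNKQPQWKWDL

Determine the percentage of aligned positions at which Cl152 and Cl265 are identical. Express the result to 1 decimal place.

66.7%

Differing sites — 4:Y/E; 5:G/H; 6:L/T; 7:N/Q; 10:C/N; 13:W/F; 18:L/V; 19:K/R; 22:F/K; 24:R/P.
20 of the 30 sites match, so the percent identity is 20/30 × 100 = 66.7%.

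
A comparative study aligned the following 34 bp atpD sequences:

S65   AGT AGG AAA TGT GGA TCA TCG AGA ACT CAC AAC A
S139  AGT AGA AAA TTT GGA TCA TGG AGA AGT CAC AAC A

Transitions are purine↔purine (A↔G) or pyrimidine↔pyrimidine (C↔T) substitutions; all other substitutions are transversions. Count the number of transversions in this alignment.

3

Differing sites — 6:G/A (Ti); 11:G/T (Tv); 20:C/G (Tv); 26:C/G (Tv).
Of the 4 differences, 1 transition and 3 transversions, so the answer is 3.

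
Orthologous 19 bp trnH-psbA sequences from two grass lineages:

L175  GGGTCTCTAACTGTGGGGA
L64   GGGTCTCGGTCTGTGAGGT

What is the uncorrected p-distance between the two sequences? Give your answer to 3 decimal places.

The sequences differ at positions 8 (T/G), 9 (A/G), 10 (A/T), 16 (G/A), 19 (A/T).
There are 5 differences over 19 sites, so p = 5/19 = 0.263.

0.263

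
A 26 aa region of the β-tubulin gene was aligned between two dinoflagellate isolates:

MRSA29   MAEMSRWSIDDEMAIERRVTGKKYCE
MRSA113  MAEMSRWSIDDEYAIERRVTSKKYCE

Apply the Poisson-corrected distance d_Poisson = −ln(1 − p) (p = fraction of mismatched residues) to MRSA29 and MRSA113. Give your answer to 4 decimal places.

The sequences differ at positions 13 (M/Y), 21 (G/S).
p = 2/26 = 0.076923.
d = −ln(1 − 0.076923) = −ln(0.923077) = 0.0800.

0.0800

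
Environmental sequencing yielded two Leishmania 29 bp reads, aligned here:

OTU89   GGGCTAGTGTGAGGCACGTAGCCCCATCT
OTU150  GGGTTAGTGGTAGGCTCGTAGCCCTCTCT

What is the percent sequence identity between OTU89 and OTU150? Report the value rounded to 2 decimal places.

79.31%

Differing sites — 4:C/T; 10:T/G; 11:G/T; 16:A/T; 25:C/T; 26:A/C.
23 of the 29 sites match, so the percent identity is 23/29 × 100 = 79.31%.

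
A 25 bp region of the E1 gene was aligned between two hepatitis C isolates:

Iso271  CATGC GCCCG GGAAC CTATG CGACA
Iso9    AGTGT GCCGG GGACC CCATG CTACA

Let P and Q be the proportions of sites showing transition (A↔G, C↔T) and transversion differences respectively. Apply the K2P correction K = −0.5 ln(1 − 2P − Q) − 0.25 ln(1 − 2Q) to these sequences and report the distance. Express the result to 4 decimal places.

Differing sites — 1:C/A (Tv); 2:A/G (Ti); 5:C/T (Ti); 9:C/G (Tv); 14:A/C (Tv); 17:T/C (Ti); 22:G/T (Tv).
Of the 7 differences, 3 transitions and 4 transversions over 25 sites: P = 3/25 = 0.120000, Q = 4/25 = 0.160000.
d = −0.5·ln(0.600000) − 0.25·ln(0.680000) = −0.5·(-0.510826) − 0.25·(-0.385662) = 0.3518.

0.3518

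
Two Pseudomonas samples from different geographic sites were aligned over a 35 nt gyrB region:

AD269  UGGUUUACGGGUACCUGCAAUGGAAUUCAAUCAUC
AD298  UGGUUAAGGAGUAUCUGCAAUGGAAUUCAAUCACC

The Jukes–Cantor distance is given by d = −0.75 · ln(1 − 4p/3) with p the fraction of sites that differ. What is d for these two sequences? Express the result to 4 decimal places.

Mismatches occur at site 6 (U↔A), site 8 (C↔G), site 10 (G↔A), site 14 (C↔U), site 34 (U↔C).
p = 5/35 = 0.142857.
d = −0.75 · ln(1 − (4/3)·0.142857) = −0.75 · ln(0.809524) = −0.75 · (-0.211309) = 0.1585.

0.1585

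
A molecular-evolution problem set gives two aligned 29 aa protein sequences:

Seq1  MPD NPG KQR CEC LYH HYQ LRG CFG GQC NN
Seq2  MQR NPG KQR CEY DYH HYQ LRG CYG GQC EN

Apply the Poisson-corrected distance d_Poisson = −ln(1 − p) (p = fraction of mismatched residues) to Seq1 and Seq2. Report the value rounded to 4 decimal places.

Differing sites — 2:P/Q; 3:D/R; 12:C/Y; 13:L/D; 23:F/Y; 28:N/E.
p = 6/29 = 0.206897.
d = −ln(1 − 0.206897) = −ln(0.793103) = 0.2318.

0.2318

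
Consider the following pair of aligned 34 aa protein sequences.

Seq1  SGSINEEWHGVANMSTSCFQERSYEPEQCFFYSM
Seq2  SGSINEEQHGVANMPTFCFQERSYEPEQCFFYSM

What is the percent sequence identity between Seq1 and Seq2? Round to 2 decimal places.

Mismatches occur at site 8 (W→Q), site 15 (S→P), site 17 (S→F).
31 of the 34 sites match, so the percent identity is 31/34 × 100 = 91.18%.

91.18%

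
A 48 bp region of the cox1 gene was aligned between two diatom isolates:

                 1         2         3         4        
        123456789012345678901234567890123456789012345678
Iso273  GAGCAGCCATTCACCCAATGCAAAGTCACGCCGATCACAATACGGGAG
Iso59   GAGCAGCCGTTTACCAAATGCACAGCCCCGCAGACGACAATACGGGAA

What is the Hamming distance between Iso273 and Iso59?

Differing sites — 9:A/G; 12:C/T; 16:C/A; 23:A/C; 26:T/C; 28:A/C; 32:C/A; 35:T/C; 36:C/G; 48:G/A.
That gives 10 mismatches out of 48 aligned sites, so the Hamming distance is 10.

10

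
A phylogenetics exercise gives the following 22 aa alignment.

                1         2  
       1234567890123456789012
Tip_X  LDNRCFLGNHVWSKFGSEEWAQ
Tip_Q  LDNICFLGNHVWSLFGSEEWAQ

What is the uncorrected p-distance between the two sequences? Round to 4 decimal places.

Differing sites — 4:R/I; 14:K/L.
There are 2 differences over 22 sites, so p = 2/22 = 0.0909.

0.0909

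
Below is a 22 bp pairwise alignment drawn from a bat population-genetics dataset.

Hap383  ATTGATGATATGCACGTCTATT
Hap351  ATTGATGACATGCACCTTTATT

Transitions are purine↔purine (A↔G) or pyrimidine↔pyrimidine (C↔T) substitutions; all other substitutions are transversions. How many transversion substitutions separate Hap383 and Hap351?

The sequences differ at positions 9 (T/C, transition), 16 (G/C, transversion), 18 (C/T, transition).
Of the 3 differences, 2 transitions and 1 transversion, so the answer is 1.

1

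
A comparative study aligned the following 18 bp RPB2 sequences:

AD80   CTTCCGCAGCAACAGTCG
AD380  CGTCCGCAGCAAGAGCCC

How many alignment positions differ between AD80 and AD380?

4

Differing sites — 2:T/G; 13:C/G; 16:T/C; 18:G/C.
That gives 4 mismatches out of 18 aligned sites, so the Hamming distance is 4.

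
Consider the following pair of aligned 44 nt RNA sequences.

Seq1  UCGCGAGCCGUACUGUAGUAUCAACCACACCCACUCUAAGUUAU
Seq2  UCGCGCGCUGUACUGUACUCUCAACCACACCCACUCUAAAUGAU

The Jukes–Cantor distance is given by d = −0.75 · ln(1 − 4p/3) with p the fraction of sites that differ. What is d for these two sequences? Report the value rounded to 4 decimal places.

0.1505

Mismatches occur at site 6 (A/C), site 9 (C/U), site 18 (G/C), site 20 (A/C), site 40 (G/A), site 42 (U/G).
p = 6/44 = 0.136364.
d = −0.75 · ln(1 − (4/3)·0.136364) = −0.75 · ln(0.818181) = −0.75 · (-0.200672) = 0.1505.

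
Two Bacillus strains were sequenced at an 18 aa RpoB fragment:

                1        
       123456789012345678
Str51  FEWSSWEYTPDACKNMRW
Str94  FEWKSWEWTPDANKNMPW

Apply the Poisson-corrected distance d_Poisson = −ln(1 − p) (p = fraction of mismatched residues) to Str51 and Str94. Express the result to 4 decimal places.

0.2513

The sequences differ at positions 4 (S/K), 8 (Y/W), 13 (C/N), 17 (R/P).
p = 4/18 = 0.222222.
d = −ln(1 − 0.222222) = −ln(0.777778) = 0.2513.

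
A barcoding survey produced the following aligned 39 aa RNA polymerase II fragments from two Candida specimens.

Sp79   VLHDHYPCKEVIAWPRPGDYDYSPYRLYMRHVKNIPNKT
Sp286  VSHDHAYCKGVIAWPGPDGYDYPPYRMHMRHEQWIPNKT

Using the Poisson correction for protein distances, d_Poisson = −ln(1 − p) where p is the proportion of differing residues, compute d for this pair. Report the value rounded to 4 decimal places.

The sequences differ at positions 2 (L/S), 6 (Y/A), 7 (P/Y), 10 (E/G), 16 (R/G), 18 (G/D), 19 (D/G), 23 (S/P), 27 (L/M), 28 (Y/H), 32 (V/E), 33 (K/Q), 34 (N/W).
p = 13/39 = 0.333333.
d = −ln(1 − 0.333333) = −ln(0.666667) = 0.4055.

0.4055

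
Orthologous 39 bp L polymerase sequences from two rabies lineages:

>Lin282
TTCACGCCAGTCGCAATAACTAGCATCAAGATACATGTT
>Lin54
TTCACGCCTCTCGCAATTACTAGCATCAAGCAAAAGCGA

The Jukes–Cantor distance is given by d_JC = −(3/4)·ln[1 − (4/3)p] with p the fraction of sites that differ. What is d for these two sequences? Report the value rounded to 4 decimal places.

0.3138

The sequences differ at positions 9 (A/T), 10 (G/C), 18 (A/T), 31 (A/C), 32 (T/A), 34 (C/A), 36 (T/G), 37 (G/C), 38 (T/G), 39 (T/A).
p = 10/39 = 0.256410.
d = −0.75 · ln(1 − (4/3)·0.256410) = −0.75 · ln(0.658120) = −0.75 · (-0.418368) = 0.3138.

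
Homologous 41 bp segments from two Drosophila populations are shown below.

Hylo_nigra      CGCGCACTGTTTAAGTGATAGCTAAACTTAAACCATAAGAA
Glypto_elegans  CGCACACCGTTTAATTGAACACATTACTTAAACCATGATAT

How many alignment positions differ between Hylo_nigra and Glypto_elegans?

The sequences differ at positions 4 (G/A), 8 (T/C), 15 (G/T), 19 (T/A), 20 (A/C), 21 (G/A), 23 (T/A), 24 (A/T), 25 (A/T), 37 (A/G), 39 (G/T), 41 (A/T).
That gives 12 mismatches out of 41 aligned sites, so the Hamming distance is 12.

12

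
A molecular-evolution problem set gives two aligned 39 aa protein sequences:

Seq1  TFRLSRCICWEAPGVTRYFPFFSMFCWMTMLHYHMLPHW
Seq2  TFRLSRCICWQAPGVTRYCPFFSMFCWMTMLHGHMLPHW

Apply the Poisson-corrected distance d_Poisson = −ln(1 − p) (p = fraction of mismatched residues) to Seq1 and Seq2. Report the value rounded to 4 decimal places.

Differing sites — 11:E/Q; 19:F/C; 33:Y/G.
p = 3/39 = 0.076923.
d = −ln(1 − 0.076923) = −ln(0.923077) = 0.0800.

0.0800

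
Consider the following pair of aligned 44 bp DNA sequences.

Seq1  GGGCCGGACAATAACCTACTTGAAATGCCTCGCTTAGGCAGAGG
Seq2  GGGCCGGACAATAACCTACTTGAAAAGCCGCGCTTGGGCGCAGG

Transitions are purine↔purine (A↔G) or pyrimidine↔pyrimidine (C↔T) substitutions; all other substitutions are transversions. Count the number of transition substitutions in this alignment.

Differing sites — 26:T/A (Tv); 30:T/G (Tv); 36:A/G (Ti); 40:A/G (Ti); 41:G/C (Tv).
Of the 5 differences, 2 transitions and 3 transversions, so the answer is 2.

2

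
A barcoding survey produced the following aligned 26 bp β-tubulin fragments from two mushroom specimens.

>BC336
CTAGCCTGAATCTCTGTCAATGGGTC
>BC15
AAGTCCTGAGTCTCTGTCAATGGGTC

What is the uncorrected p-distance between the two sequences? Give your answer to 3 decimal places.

0.192

The sequences differ at positions 1 (C/A), 2 (T/A), 3 (A/G), 4 (G/T), 10 (A/G).
There are 5 differences over 26 sites, so p = 5/26 = 0.192.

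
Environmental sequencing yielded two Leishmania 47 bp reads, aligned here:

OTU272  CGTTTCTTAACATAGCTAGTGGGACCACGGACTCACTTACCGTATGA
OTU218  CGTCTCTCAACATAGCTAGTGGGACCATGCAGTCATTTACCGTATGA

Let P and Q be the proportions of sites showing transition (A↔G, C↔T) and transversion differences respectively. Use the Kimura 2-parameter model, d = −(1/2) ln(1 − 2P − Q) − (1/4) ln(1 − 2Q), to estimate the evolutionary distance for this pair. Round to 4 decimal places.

0.1419

Mismatches occur at site 4 (T→C, transition), site 8 (T→C, transition), site 28 (C→T, transition), site 30 (G→C, transversion), site 32 (C→G, transversion), site 36 (C→T, transition).
Of the 6 differences, 4 transitions and 2 transversions over 47 sites: P = 4/47 = 0.085106, Q = 2/47 = 0.042553.
d = −0.5·ln(0.787235) − 0.25·ln(0.914894) = −0.5·(-0.239228) − 0.25·(-0.088947) = 0.1419.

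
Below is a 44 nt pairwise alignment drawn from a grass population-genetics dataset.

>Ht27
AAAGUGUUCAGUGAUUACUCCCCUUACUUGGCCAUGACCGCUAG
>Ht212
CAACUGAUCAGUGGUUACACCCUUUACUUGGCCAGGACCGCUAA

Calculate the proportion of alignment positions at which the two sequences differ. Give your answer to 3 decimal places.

0.182

The sequences differ at positions 1 (A/C), 4 (G/C), 7 (U/A), 14 (A/G), 19 (U/A), 23 (C/U), 35 (U/G), 44 (G/A).
There are 8 differences over 44 sites, so p = 8/44 = 0.182.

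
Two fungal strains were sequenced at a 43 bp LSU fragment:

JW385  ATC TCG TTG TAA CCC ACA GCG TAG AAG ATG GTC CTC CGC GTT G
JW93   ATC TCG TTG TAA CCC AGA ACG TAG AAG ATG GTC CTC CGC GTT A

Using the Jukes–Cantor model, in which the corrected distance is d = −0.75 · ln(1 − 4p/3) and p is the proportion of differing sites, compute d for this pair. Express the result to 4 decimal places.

0.0732

Differing sites — 17:C/G; 19:G/A; 43:G/A.
p = 3/43 = 0.069767.
d = −0.75 · ln(1 − (4/3)·0.069767) = −0.75 · ln(0.906977) = −0.75 · (-0.097638) = 0.0732.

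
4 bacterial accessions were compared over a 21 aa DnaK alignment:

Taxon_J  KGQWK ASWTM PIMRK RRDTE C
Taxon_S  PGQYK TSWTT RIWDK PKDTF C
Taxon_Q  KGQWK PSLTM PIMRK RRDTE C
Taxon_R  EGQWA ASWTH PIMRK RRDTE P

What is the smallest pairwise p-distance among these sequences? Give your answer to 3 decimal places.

Pairwise Hamming distances:
  Taxon_J vs Taxon_S: 10
  Taxon_J vs Taxon_Q: 2
  Taxon_J vs Taxon_R: 4
  Taxon_S vs Taxon_Q: 11
  Taxon_S vs Taxon_R: 12
  Taxon_Q vs Taxon_R: 6
The smallest is 2 mismatches, between Taxon_J and Taxon_Q; p = 2/21 = 0.095.

0.095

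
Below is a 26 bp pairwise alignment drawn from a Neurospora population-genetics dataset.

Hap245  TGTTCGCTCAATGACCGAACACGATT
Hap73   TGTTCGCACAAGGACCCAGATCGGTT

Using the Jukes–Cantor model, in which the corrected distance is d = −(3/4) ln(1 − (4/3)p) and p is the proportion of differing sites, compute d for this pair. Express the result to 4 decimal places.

0.3335

Differing sites — 8:T/A; 12:T/G; 17:G/C; 19:A/G; 20:C/A; 21:A/T; 24:A/G.
p = 7/26 = 0.269231.
d = −0.75 · ln(1 − (4/3)·0.269231) = −0.75 · ln(0.641025) = −0.75 · (-0.444687) = 0.3335.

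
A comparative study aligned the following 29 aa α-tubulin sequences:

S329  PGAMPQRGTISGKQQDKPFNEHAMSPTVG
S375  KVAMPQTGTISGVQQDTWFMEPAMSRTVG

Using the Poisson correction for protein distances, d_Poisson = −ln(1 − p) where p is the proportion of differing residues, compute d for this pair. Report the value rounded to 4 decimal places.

Mismatches occur at site 1 (P↔K), site 2 (G↔V), site 7 (R↔T), site 13 (K↔V), site 17 (K↔T), site 18 (P↔W), site 20 (N↔M), site 22 (H↔P), site 26 (P↔R).
p = 9/29 = 0.310345.
d = −ln(1 − 0.310345) = −ln(0.689655) = 0.3716.

0.3716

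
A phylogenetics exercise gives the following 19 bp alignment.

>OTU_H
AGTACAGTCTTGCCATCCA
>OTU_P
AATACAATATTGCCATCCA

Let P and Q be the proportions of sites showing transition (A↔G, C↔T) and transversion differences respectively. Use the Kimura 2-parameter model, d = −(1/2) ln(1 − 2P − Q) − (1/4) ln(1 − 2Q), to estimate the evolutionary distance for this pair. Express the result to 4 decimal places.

0.1805

Differing sites — 2:G/A (Ti); 7:G/A (Ti); 9:C/A (Tv).
Of the 3 differences, 2 transitions and 1 transversion over 19 sites: P = 2/19 = 0.105263, Q = 1/19 = 0.052632.
d = −0.5·ln(0.736842) − 0.25·ln(0.894736) = −0.5·(-0.305382) − 0.25·(-0.111227) = 0.1805.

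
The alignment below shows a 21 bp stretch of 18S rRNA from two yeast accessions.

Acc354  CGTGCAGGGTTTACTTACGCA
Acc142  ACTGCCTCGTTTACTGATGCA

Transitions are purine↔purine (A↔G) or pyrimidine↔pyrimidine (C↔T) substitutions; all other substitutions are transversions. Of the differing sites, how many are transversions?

6

The sequences differ at positions 1 (C/A, transversion), 2 (G/C, transversion), 6 (A/C, transversion), 7 (G/T, transversion), 8 (G/C, transversion), 16 (T/G, transversion), 18 (C/T, transition).
Of the 7 differences, 1 transition and 6 transversions, so the answer is 6.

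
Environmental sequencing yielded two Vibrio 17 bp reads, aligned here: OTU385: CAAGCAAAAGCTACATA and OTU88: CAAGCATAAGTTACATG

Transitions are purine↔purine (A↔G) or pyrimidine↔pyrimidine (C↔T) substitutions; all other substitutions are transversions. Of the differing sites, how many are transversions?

1

The sequences differ at positions 7 (A/T, transversion), 11 (C/T, transition), 17 (A/G, transition).
Of the 3 differences, 2 transitions and 1 transversion, so the answer is 1.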